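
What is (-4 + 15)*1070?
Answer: 11770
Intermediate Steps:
(-4 + 15)*1070 = 11*1070 = 11770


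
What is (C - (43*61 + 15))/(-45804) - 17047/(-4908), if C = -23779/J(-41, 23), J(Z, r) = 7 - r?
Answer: 1048631845/299741376 ≈ 3.4985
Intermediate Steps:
C = 23779/16 (C = -23779/(7 - 1*23) = -23779/(7 - 23) = -23779/(-16) = -23779*(-1/16) = 23779/16 ≈ 1486.2)
(C - (43*61 + 15))/(-45804) - 17047/(-4908) = (23779/16 - (43*61 + 15))/(-45804) - 17047/(-4908) = (23779/16 - (2623 + 15))*(-1/45804) - 17047*(-1/4908) = (23779/16 - 1*2638)*(-1/45804) + 17047/4908 = (23779/16 - 2638)*(-1/45804) + 17047/4908 = -18429/16*(-1/45804) + 17047/4908 = 6143/244288 + 17047/4908 = 1048631845/299741376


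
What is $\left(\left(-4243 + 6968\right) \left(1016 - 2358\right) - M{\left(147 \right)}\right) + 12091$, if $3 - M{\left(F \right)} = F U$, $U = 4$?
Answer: $-3644274$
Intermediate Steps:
$M{\left(F \right)} = 3 - 4 F$ ($M{\left(F \right)} = 3 - F 4 = 3 - 4 F$)
$\left(\left(-4243 + 6968\right) \left(1016 - 2358\right) - M{\left(147 \right)}\right) + 12091 = \left(\left(-4243 + 6968\right) \left(1016 - 2358\right) - \left(3 - 588\right)\right) + 12091 = \left(2725 \left(-1342\right) - \left(3 - 588\right)\right) + 12091 = \left(-3656950 - -585\right) + 12091 = \left(-3656950 + 585\right) + 12091 = -3656365 + 12091 = -3644274$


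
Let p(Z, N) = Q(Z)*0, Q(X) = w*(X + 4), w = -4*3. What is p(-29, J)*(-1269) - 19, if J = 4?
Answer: -19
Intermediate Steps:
w = -12
Q(X) = -48 - 12*X (Q(X) = -12*(X + 4) = -12*(4 + X) = -48 - 12*X)
p(Z, N) = 0 (p(Z, N) = (-48 - 12*Z)*0 = 0)
p(-29, J)*(-1269) - 19 = 0*(-1269) - 19 = 0 - 19 = -19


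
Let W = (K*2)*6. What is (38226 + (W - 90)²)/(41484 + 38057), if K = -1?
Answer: 48630/79541 ≈ 0.61138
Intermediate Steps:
W = -12 (W = -1*2*6 = -2*6 = -12)
(38226 + (W - 90)²)/(41484 + 38057) = (38226 + (-12 - 90)²)/(41484 + 38057) = (38226 + (-102)²)/79541 = (38226 + 10404)*(1/79541) = 48630*(1/79541) = 48630/79541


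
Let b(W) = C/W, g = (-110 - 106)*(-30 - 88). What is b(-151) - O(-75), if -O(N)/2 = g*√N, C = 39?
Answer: -39/151 + 254880*I*√3 ≈ -0.25828 + 4.4147e+5*I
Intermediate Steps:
g = 25488 (g = -216*(-118) = 25488)
O(N) = -50976*√N
b(W) = 39/W
b(-151) - O(-75) = 39/(-151) - (-50976)*√(-75) = 39*(-1/151) - (-50976)*5*I*√3 = -39/151 - (-254880)*I*√3 = -39/151 + 254880*I*√3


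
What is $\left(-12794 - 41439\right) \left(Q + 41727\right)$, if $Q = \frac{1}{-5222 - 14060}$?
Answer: $- \frac{43634787845029}{19282} \approx -2.263 \cdot 10^{9}$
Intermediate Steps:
$Q = - \frac{1}{19282}$ ($Q = \frac{1}{-19282} = - \frac{1}{19282} \approx -5.1862 \cdot 10^{-5}$)
$\left(-12794 - 41439\right) \left(Q + 41727\right) = \left(-12794 - 41439\right) \left(- \frac{1}{19282} + 41727\right) = \left(-54233\right) \frac{804580013}{19282} = - \frac{43634787845029}{19282}$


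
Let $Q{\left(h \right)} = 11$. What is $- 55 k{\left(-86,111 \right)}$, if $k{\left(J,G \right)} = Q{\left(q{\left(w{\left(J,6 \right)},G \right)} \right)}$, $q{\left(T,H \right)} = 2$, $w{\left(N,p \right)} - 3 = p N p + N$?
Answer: $-605$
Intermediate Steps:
$w{\left(N,p \right)} = 3 + N + N p^{2}$ ($w{\left(N,p \right)} = 3 + \left(p N p + N\right) = 3 + \left(N p p + N\right) = 3 + \left(N p^{2} + N\right) = 3 + \left(N + N p^{2}\right) = 3 + N + N p^{2}$)
$k{\left(J,G \right)} = 11$
$- 55 k{\left(-86,111 \right)} = \left(-55\right) 11 = -605$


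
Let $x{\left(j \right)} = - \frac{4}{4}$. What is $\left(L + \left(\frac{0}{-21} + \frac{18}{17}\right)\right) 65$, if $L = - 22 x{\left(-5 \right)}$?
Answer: $\frac{25480}{17} \approx 1498.8$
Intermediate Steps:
$x{\left(j \right)} = -1$ ($x{\left(j \right)} = \left(-4\right) \frac{1}{4} = -1$)
$L = 22$ ($L = \left(-22\right) \left(-1\right) = 22$)
$\left(L + \left(\frac{0}{-21} + \frac{18}{17}\right)\right) 65 = \left(22 + \left(\frac{0}{-21} + \frac{18}{17}\right)\right) 65 = \left(22 + \left(0 \left(- \frac{1}{21}\right) + 18 \cdot \frac{1}{17}\right)\right) 65 = \left(22 + \left(0 + \frac{18}{17}\right)\right) 65 = \left(22 + \frac{18}{17}\right) 65 = \frac{392}{17} \cdot 65 = \frac{25480}{17}$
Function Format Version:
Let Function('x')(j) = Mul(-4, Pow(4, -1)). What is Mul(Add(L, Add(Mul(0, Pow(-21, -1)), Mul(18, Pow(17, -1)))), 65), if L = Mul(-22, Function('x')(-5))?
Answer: Rational(25480, 17) ≈ 1498.8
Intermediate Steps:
Function('x')(j) = -1 (Function('x')(j) = Mul(-4, Rational(1, 4)) = -1)
L = 22 (L = Mul(-22, -1) = 22)
Mul(Add(L, Add(Mul(0, Pow(-21, -1)), Mul(18, Pow(17, -1)))), 65) = Mul(Add(22, Add(Mul(0, Pow(-21, -1)), Mul(18, Pow(17, -1)))), 65) = Mul(Add(22, Add(Mul(0, Rational(-1, 21)), Mul(18, Rational(1, 17)))), 65) = Mul(Add(22, Add(0, Rational(18, 17))), 65) = Mul(Add(22, Rational(18, 17)), 65) = Mul(Rational(392, 17), 65) = Rational(25480, 17)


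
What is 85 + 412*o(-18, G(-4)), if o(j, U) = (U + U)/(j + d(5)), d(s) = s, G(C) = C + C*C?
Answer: -8783/13 ≈ -675.62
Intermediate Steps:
G(C) = C + C²
o(j, U) = 2*U/(5 + j) (o(j, U) = (U + U)/(j + 5) = (2*U)/(5 + j) = 2*U/(5 + j))
85 + 412*o(-18, G(-4)) = 85 + 412*(2*(-4*(1 - 4))/(5 - 18)) = 85 + 412*(2*(-4*(-3))/(-13)) = 85 + 412*(2*12*(-1/13)) = 85 + 412*(-24/13) = 85 - 9888/13 = -8783/13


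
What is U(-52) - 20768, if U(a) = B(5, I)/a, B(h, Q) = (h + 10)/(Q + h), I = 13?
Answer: -6479621/312 ≈ -20768.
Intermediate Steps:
B(h, Q) = (10 + h)/(Q + h)
U(a) = 5/(6*a) (U(a) = ((10 + 5)/(13 + 5))/a = (15/18)/a = ((1/18)*15)/a = 5/(6*a))
U(-52) - 20768 = (5/6)/(-52) - 20768 = (5/6)*(-1/52) - 20768 = -5/312 - 20768 = -6479621/312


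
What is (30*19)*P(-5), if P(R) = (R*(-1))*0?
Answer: 0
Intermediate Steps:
P(R) = 0 (P(R) = -R*0 = 0)
(30*19)*P(-5) = (30*19)*0 = 570*0 = 0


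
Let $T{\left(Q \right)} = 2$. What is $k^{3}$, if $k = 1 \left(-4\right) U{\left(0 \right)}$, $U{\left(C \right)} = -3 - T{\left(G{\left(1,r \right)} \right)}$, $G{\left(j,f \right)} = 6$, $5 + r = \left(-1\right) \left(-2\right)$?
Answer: $8000$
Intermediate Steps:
$r = -3$ ($r = -5 - -2 = -5 + 2 = -3$)
$U{\left(C \right)} = -5$ ($U{\left(C \right)} = -3 - 2 = -5$)
$k = 20$ ($k = 1 \left(-4\right) \left(-5\right) = \left(-4\right) \left(-5\right) = 20$)
$k^{3} = 20^{3} = 8000$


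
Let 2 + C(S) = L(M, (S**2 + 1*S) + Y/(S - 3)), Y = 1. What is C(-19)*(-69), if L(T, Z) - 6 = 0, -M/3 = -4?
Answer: -276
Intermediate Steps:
M = 12 (M = -3*(-4) = 12)
L(T, Z) = 6 (L(T, Z) = 6 + 0 = 6)
C(S) = 4 (C(S) = -2 + 6 = 4)
C(-19)*(-69) = 4*(-69) = -276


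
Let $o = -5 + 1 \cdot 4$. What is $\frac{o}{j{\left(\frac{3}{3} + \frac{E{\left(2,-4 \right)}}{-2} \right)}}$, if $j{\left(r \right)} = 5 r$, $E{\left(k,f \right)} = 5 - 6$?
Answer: $- \frac{2}{15} \approx -0.13333$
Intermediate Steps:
$E{\left(k,f \right)} = -1$ ($E{\left(k,f \right)} = 5 - 6 = -1$)
$o = -1$ ($o = -5 + 4 = -1$)
$\frac{o}{j{\left(\frac{3}{3} + \frac{E{\left(2,-4 \right)}}{-2} \right)}} = \frac{1}{5 \left(\frac{3}{3} - \frac{1}{-2}\right)} \left(-1\right) = \frac{1}{5 \left(3 \cdot \frac{1}{3} - - \frac{1}{2}\right)} \left(-1\right) = \frac{1}{5 \left(1 + \frac{1}{2}\right)} \left(-1\right) = \frac{1}{5 \cdot \frac{3}{2}} \left(-1\right) = \frac{1}{\frac{15}{2}} \left(-1\right) = \frac{2}{15} \left(-1\right) = - \frac{2}{15}$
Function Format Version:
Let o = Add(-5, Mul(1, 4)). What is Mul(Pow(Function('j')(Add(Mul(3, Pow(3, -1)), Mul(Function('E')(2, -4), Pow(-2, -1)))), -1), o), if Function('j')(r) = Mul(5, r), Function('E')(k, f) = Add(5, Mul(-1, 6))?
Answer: Rational(-2, 15) ≈ -0.13333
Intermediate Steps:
Function('E')(k, f) = -1 (Function('E')(k, f) = Add(5, -6) = -1)
o = -1 (o = Add(-5, 4) = -1)
Mul(Pow(Function('j')(Add(Mul(3, Pow(3, -1)), Mul(Function('E')(2, -4), Pow(-2, -1)))), -1), o) = Mul(Pow(Mul(5, Add(Mul(3, Pow(3, -1)), Mul(-1, Pow(-2, -1)))), -1), -1) = Mul(Pow(Mul(5, Add(Mul(3, Rational(1, 3)), Mul(-1, Rational(-1, 2)))), -1), -1) = Mul(Pow(Mul(5, Add(1, Rational(1, 2))), -1), -1) = Mul(Pow(Mul(5, Rational(3, 2)), -1), -1) = Mul(Pow(Rational(15, 2), -1), -1) = Mul(Rational(2, 15), -1) = Rational(-2, 15)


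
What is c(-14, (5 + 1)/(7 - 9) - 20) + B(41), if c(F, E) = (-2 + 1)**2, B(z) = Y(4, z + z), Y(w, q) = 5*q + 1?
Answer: 412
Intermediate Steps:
Y(w, q) = 1 + 5*q
B(z) = 1 + 10*z (B(z) = 1 + 5*(z + z) = 1 + 5*(2*z) = 1 + 10*z)
c(F, E) = 1 (c(F, E) = (-1)**2 = 1)
c(-14, (5 + 1)/(7 - 9) - 20) + B(41) = 1 + (1 + 10*41) = 1 + (1 + 410) = 1 + 411 = 412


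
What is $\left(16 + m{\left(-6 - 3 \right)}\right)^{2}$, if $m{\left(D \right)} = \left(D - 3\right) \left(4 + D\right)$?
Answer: $5776$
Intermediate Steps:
$m{\left(D \right)} = \left(-3 + D\right) \left(4 + D\right)$
$\left(16 + m{\left(-6 - 3 \right)}\right)^{2} = \left(16 - \left(21 - \left(-6 - 3\right)^{2}\right)\right)^{2} = \left(16 - \left(21 - 81\right)\right)^{2} = \left(16 - -60\right)^{2} = \left(16 + 60\right)^{2} = 76^{2} = 5776$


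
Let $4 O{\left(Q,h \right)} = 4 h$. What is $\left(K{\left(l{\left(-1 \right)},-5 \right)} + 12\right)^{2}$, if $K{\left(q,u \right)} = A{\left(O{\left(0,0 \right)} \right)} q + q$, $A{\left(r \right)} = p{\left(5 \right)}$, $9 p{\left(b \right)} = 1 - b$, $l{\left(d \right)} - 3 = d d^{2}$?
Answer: $\frac{13924}{81} \approx 171.9$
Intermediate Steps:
$l{\left(d \right)} = 3 + d^{3}$ ($l{\left(d \right)} = 3 + d d^{2} = 3 + d^{3}$)
$O{\left(Q,h \right)} = h$ ($O{\left(Q,h \right)} = \frac{4 h}{4} = h$)
$p{\left(b \right)} = \frac{1}{9} - \frac{b}{9}$ ($p{\left(b \right)} = \frac{1 - b}{9} = \frac{1}{9} - \frac{b}{9}$)
$A{\left(r \right)} = - \frac{4}{9}$ ($A{\left(r \right)} = \frac{1}{9} - \frac{5}{9} = - \frac{4}{9}$)
$K{\left(q,u \right)} = \frac{5 q}{9}$ ($K{\left(q,u \right)} = - \frac{4 q}{9} + q = \frac{5 q}{9}$)
$\left(K{\left(l{\left(-1 \right)},-5 \right)} + 12\right)^{2} = \left(\frac{5 \left(3 + \left(-1\right)^{3}\right)}{9} + 12\right)^{2} = \left(\frac{5 \left(3 - 1\right)}{9} + 12\right)^{2} = \left(\frac{5}{9} \cdot 2 + 12\right)^{2} = \left(\frac{10}{9} + 12\right)^{2} = \left(\frac{118}{9}\right)^{2} = \frac{13924}{81}$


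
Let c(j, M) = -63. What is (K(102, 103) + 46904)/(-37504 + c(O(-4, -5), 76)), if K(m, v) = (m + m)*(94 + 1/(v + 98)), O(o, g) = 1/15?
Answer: -4427428/2516989 ≈ -1.7590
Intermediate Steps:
O(o, g) = 1/15
K(m, v) = 2*m*(94 + 1/(98 + v)) (K(m, v) = (2*m)*(94 + 1/(98 + v)) = 2*m*(94 + 1/(98 + v)))
(K(102, 103) + 46904)/(-37504 + c(O(-4, -5), 76)) = (2*102*(9213 + 94*103)/(98 + 103) + 46904)/(-37504 - 63) = (2*102*(9213 + 9682)/201 + 46904)/(-37567) = (2*102*(1/201)*18895 + 46904)*(-1/37567) = (1284860/67 + 46904)*(-1/37567) = (4427428/67)*(-1/37567) = -4427428/2516989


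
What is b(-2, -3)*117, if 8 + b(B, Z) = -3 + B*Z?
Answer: -585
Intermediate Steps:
b(B, Z) = -11 + B*Z (b(B, Z) = -8 + (-3 + B*Z) = -11 + B*Z)
b(-2, -3)*117 = (-11 - 2*(-3))*117 = (-11 + 6)*117 = -5*117 = -585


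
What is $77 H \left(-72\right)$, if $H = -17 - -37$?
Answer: $-110880$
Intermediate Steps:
$H = 20$ ($H = -17 + 37 = 20$)
$77 H \left(-72\right) = 77 \cdot 20 \left(-72\right) = 1540 \left(-72\right) = -110880$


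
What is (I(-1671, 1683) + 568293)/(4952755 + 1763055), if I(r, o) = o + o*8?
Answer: 58344/671581 ≈ 0.086876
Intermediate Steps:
I(r, o) = 9*o (I(r, o) = o + 8*o = 9*o)
(I(-1671, 1683) + 568293)/(4952755 + 1763055) = (9*1683 + 568293)/(4952755 + 1763055) = (15147 + 568293)/6715810 = 583440*(1/6715810) = 58344/671581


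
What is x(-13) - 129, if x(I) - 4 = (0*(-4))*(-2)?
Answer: -125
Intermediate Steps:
x(I) = 4 (x(I) = 4 + (0*(-4))*(-2) = 4 + 0*(-2) = 4 + 0 = 4)
x(-13) - 129 = 4 - 129 = -125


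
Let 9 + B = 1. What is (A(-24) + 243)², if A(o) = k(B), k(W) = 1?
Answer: 59536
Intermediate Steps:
B = -8 (B = -9 + 1 = -8)
A(o) = 1
(A(-24) + 243)² = (1 + 243)² = 244² = 59536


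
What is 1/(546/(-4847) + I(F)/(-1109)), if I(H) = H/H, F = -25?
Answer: -5375323/610361 ≈ -8.8068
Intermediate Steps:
I(H) = 1
1/(546/(-4847) + I(F)/(-1109)) = 1/(546/(-4847) + 1/(-1109)) = 1/(546*(-1/4847) + 1*(-1/1109)) = 1/(-546/4847 - 1/1109) = 1/(-610361/5375323) = -5375323/610361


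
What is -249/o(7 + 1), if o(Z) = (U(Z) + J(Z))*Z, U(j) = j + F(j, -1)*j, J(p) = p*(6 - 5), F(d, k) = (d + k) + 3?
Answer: -83/256 ≈ -0.32422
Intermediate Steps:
F(d, k) = 3 + d + k
J(p) = p (J(p) = p*1 = p)
U(j) = j + j*(2 + j) (U(j) = j + (3 + j - 1)*j = j + (2 + j)*j = j + j*(2 + j))
o(Z) = Z*(Z + Z*(3 + Z)) (o(Z) = (Z*(3 + Z) + Z)*Z = (Z + Z*(3 + Z))*Z = Z*(Z + Z*(3 + Z)))
-249/o(7 + 1) = -249*1/((4 + (7 + 1))*(7 + 1)²) = -249*1/(64*(4 + 8)) = -249/(64*12) = -249/768 = -249*1/768 = -83/256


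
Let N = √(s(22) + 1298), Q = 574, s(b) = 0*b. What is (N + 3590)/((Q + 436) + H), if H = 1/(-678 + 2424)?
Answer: 6268140/1763461 + 1746*√1298/1763461 ≈ 3.5901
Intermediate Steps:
s(b) = 0
N = √1298 (N = √(0 + 1298) = √1298 ≈ 36.028)
H = 1/1746 ≈ 0.00057274
(N + 3590)/((Q + 436) + H) = (√1298 + 3590)/((574 + 436) + 1/1746) = (3590 + √1298)/(1010 + 1/1746) = (3590 + √1298)/(1763461/1746) = (3590 + √1298)*(1746/1763461) = 6268140/1763461 + 1746*√1298/1763461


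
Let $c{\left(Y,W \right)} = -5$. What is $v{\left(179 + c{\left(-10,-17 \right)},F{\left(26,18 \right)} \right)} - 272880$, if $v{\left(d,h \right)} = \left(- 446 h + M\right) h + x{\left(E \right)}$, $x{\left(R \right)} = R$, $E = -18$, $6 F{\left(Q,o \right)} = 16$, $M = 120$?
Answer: $- \frac{2481746}{9} \approx -2.7575 \cdot 10^{5}$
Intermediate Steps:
$F{\left(Q,o \right)} = \frac{8}{3}$ ($F{\left(Q,o \right)} = \frac{1}{6} \cdot 16 = \frac{8}{3}$)
$v{\left(d,h \right)} = -18 + h \left(120 - 446 h\right)$ ($v{\left(d,h \right)} = \left(- 446 h + 120\right) h - 18 = \left(120 - 446 h\right) h - 18 = h \left(120 - 446 h\right) - 18 = -18 + h \left(120 - 446 h\right)$)
$v{\left(179 + c{\left(-10,-17 \right)},F{\left(26,18 \right)} \right)} - 272880 = \left(-18 - 446 \left(\frac{8}{3}\right)^{2} + 120 \cdot \frac{8}{3}\right) - 272880 = \left(-18 - \frac{28544}{9} + 320\right) - 272880 = - \frac{25826}{9} - 272880 = - \frac{2481746}{9}$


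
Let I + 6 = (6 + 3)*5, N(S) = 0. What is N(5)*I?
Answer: 0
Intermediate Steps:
I = 39 (I = -6 + (6 + 3)*5 = -6 + 9*5 = -6 + 45 = 39)
N(5)*I = 0*39 = 0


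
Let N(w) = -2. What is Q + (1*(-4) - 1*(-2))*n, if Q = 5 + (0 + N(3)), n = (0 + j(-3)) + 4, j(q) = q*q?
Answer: -23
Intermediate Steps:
j(q) = q²
n = 13 (n = (0 + (-3)²) + 4 = (0 + 9) + 4 = 9 + 4 = 13)
Q = 3 (Q = 5 + (0 - 2) = 5 - 2 = 3)
Q + (1*(-4) - 1*(-2))*n = 3 + (1*(-4) - 1*(-2))*13 = 3 + (-4 + 2)*13 = 3 - 2*13 = 3 - 26 = -23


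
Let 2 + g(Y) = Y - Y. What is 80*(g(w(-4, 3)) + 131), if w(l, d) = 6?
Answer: 10320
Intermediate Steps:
g(Y) = -2 (g(Y) = -2 + (Y - Y) = -2 + 0 = -2)
80*(g(w(-4, 3)) + 131) = 80*(-2 + 131) = 80*129 = 10320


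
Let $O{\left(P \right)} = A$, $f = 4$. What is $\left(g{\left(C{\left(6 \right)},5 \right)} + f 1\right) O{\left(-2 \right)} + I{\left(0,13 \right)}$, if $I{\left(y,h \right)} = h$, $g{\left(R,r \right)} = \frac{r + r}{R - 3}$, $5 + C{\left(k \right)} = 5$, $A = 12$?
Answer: $21$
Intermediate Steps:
$O{\left(P \right)} = 12$
$C{\left(k \right)} = 0$ ($C{\left(k \right)} = -5 + 5 = 0$)
$g{\left(R,r \right)} = \frac{2 r}{-3 + R}$
$\left(g{\left(C{\left(6 \right)},5 \right)} + f 1\right) O{\left(-2 \right)} + I{\left(0,13 \right)} = \left(2 \cdot 5 \frac{1}{-3 + 0} + 4 \cdot 1\right) 12 + 13 = \left(2 \cdot 5 \frac{1}{-3} + 4\right) 12 + 13 = \left(2 \cdot 5 \left(- \frac{1}{3}\right) + 4\right) 12 + 13 = \left(- \frac{10}{3} + 4\right) 12 + 13 = \frac{2}{3} \cdot 12 + 13 = 8 + 13 = 21$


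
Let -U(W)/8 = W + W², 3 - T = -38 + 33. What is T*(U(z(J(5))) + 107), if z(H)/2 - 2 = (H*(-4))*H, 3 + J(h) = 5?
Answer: -47528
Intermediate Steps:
J(h) = 2 (J(h) = -3 + 5 = 2)
T = 8 (T = 3 - (-38 + 33) = 3 - 1*(-5) = 3 + 5 = 8)
z(H) = 4 - 8*H² (z(H) = 4 + 2*((H*(-4))*H) = 4 + 2*((-4*H)*H) = 4 + 2*(-4*H²) = 4 - 8*H²)
U(W) = -8*W - 8*W² (U(W) = -8*(W + W²) = -8*W - 8*W²)
T*(U(z(J(5))) + 107) = 8*(-8*(4 - 8*2²)*(1 + (4 - 8*2²)) + 107) = 8*(-8*(4 - 8*4)*(1 + (4 - 8*4)) + 107) = 8*(-8*(4 - 32)*(1 + (4 - 32)) + 107) = 8*(-8*(-28)*(1 - 28) + 107) = 8*(-8*(-28)*(-27) + 107) = 8*(-6048 + 107) = 8*(-5941) = -47528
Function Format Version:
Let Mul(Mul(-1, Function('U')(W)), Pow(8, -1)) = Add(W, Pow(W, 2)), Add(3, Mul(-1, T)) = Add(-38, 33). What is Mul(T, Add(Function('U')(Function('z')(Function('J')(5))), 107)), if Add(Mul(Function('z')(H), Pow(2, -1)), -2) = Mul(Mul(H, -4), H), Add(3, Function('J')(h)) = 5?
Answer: -47528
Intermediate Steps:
Function('J')(h) = 2 (Function('J')(h) = Add(-3, 5) = 2)
T = 8 (T = Add(3, Mul(-1, Add(-38, 33))) = Add(3, Mul(-1, -5)) = Add(3, 5) = 8)
Function('z')(H) = Add(4, Mul(-8, Pow(H, 2))) (Function('z')(H) = Add(4, Mul(2, Mul(Mul(H, -4), H))) = Add(4, Mul(2, Mul(Mul(-4, H), H))) = Add(4, Mul(2, Mul(-4, Pow(H, 2)))) = Add(4, Mul(-8, Pow(H, 2))))
Function('U')(W) = Add(Mul(-8, W), Mul(-8, Pow(W, 2))) (Function('U')(W) = Mul(-8, Add(W, Pow(W, 2))) = Add(Mul(-8, W), Mul(-8, Pow(W, 2))))
Mul(T, Add(Function('U')(Function('z')(Function('J')(5))), 107)) = Mul(8, Add(Mul(-8, Add(4, Mul(-8, Pow(2, 2))), Add(1, Add(4, Mul(-8, Pow(2, 2))))), 107)) = Mul(8, Add(Mul(-8, Add(4, Mul(-8, 4)), Add(1, Add(4, Mul(-8, 4)))), 107)) = Mul(8, Add(Mul(-8, Add(4, -32), Add(1, Add(4, -32))), 107)) = Mul(8, Add(Mul(-8, -28, Add(1, -28)), 107)) = Mul(8, Add(Mul(-8, -28, -27), 107)) = Mul(8, Add(-6048, 107)) = Mul(8, -5941) = -47528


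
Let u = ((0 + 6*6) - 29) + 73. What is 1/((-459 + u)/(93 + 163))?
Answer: -256/379 ≈ -0.67546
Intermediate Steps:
u = 80 (u = ((0 + 36) - 29) + 73 = (36 - 29) + 73 = 7 + 73 = 80)
1/((-459 + u)/(93 + 163)) = 1/((-459 + 80)/(93 + 163)) = 1/(-379/256) = -256/379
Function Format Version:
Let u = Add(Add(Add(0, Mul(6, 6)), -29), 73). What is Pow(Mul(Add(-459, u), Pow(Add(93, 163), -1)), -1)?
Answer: Rational(-256, 379) ≈ -0.67546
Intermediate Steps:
u = 80 (u = Add(Add(Add(0, 36), -29), 73) = Add(Add(36, -29), 73) = Add(7, 73) = 80)
Pow(Mul(Add(-459, u), Pow(Add(93, 163), -1)), -1) = Pow(Mul(Add(-459, 80), Pow(Add(93, 163), -1)), -1) = Pow(Mul(-379, Pow(256, -1)), -1) = Pow(Mul(-379, Rational(1, 256)), -1) = Pow(Rational(-379, 256), -1) = Rational(-256, 379)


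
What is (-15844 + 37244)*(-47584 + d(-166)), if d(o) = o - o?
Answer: -1018297600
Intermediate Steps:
d(o) = 0
(-15844 + 37244)*(-47584 + d(-166)) = (-15844 + 37244)*(-47584 + 0) = 21400*(-47584) = -1018297600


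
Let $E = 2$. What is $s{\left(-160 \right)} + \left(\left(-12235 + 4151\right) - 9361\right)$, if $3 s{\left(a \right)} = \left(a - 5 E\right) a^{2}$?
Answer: $- \frac{4404335}{3} \approx -1.4681 \cdot 10^{6}$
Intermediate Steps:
$s{\left(a \right)} = \frac{a^{2} \left(-10 + a\right)}{3}$ ($s{\left(a \right)} = \frac{\left(a - 10\right) a^{2}}{3} = \frac{\left(-10 + a\right) a^{2}}{3} = \frac{a^{2} \left(-10 + a\right)}{3}$)
$s{\left(-160 \right)} + \left(\left(-12235 + 4151\right) - 9361\right) = \frac{\left(-160\right)^{2} \left(-10 - 160\right)}{3} + \left(\left(-12235 + 4151\right) - 9361\right) = \frac{1}{3} \cdot 25600 \left(-170\right) - 17445 = - \frac{4352000}{3} - 17445 = - \frac{4404335}{3}$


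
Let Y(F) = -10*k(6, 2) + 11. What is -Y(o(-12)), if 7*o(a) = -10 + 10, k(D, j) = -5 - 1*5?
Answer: -111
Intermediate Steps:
k(D, j) = -10 (k(D, j) = -5 - 5 = -10)
o(a) = 0 (o(a) = (-10 + 10)/7 = (⅐)*0 = 0)
Y(F) = 111 (Y(F) = -10*(-10) + 11 = 100 + 11 = 111)
-Y(o(-12)) = -1*111 = -111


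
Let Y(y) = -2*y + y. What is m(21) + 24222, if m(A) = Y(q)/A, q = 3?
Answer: 169553/7 ≈ 24222.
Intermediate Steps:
Y(y) = -y
m(A) = -3/A (m(A) = (-1*3)/A = -3/A)
m(21) + 24222 = -3/21 + 24222 = -3*1/21 + 24222 = -1/7 + 24222 = 169553/7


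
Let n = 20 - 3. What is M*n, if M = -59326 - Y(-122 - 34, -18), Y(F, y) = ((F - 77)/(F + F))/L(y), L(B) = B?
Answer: -5663967911/5616 ≈ -1.0085e+6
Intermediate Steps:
n = 17
Y(F, y) = (-77 + F)/(2*F*y) (Y(F, y) = ((F - 77)/(F + F))/y = ((-77 + F)/((2*F)))/y = ((-77 + F)*(1/(2*F)))/y = ((-77 + F)/(2*F))/y = (-77 + F)/(2*F*y))
M = -333174583/5616 (M = -59326 - (-77 + (-122 - 34))/(2*(-122 - 34)*(-18)) = -59326 - (-1)*(-77 - 156)/(2*(-156)*18) = -59326 - (-1)*(-1)*(-233)/(2*156*18) = -59326 - 1*(-233/5616) = -59326 + 233/5616 = -333174583/5616 ≈ -59326.)
M*n = -333174583/5616*17 = -5663967911/5616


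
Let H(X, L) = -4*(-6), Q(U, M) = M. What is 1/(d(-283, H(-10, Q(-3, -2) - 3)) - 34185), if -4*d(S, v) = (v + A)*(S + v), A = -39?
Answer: -4/140625 ≈ -2.8444e-5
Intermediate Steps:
H(X, L) = 24
d(S, v) = -(-39 + v)*(S + v)/4 (d(S, v) = -(v - 39)*(S + v)/4 = -(-39 + v)*(S + v)/4)
1/(d(-283, H(-10, Q(-3, -2) - 3)) - 34185) = 1/((-¼*24² + (39/4)*(-283) + (39/4)*24 - ¼*(-283)*24) - 34185) = 1/((-¼*576 - 11037/4 + 234 + 1698) - 34185) = 1/((-144 - 11037/4 + 234 + 1698) - 34185) = 1/(-3885/4 - 34185) = 1/(-140625/4) = -4/140625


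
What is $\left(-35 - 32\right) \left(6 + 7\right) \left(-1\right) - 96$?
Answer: $775$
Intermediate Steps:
$\left(-35 - 32\right) \left(6 + 7\right) \left(-1\right) - 96 = \left(-35 - 32\right) 13 \left(-1\right) - 96 = \left(-67\right) \left(-13\right) - 96 = 871 - 96 = 775$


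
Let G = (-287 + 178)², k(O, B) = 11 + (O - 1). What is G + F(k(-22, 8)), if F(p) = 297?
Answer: 12178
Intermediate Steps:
k(O, B) = 10 + O (k(O, B) = 11 + (-1 + O) = 10 + O)
G = 11881 (G = (-109)² = 11881)
G + F(k(-22, 8)) = 11881 + 297 = 12178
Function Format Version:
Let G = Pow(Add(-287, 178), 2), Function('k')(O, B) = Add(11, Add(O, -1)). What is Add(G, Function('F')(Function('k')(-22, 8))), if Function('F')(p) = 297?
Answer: 12178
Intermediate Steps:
Function('k')(O, B) = Add(10, O) (Function('k')(O, B) = Add(11, Add(-1, O)) = Add(10, O))
G = 11881 (G = Pow(-109, 2) = 11881)
Add(G, Function('F')(Function('k')(-22, 8))) = Add(11881, 297) = 12178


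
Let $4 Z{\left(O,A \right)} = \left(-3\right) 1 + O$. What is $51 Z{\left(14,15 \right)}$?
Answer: $\frac{561}{4} \approx 140.25$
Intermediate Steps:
$Z{\left(O,A \right)} = - \frac{3}{4} + \frac{O}{4}$ ($Z{\left(O,A \right)} = \frac{\left(-3\right) 1 + O}{4} = \frac{-3 + O}{4} = - \frac{3}{4} + \frac{O}{4}$)
$51 Z{\left(14,15 \right)} = 51 \left(- \frac{3}{4} + \frac{1}{4} \cdot 14\right) = 51 \left(- \frac{3}{4} + \frac{7}{2}\right) = 51 \cdot \frac{11}{4} = \frac{561}{4}$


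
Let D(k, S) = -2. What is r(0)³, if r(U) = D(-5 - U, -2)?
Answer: -8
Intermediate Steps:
r(U) = -2
r(0)³ = (-2)³ = -8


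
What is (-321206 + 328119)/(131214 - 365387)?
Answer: -6913/234173 ≈ -0.029521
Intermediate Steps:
(-321206 + 328119)/(131214 - 365387) = 6913/(-234173) = 6913*(-1/234173) = -6913/234173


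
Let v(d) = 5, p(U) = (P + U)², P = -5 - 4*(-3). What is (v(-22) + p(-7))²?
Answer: 25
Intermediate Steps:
P = 7 (P = -5 + 12 = 7)
p(U) = (7 + U)²
(v(-22) + p(-7))² = (5 + (7 - 7)²)² = (5 + 0²)² = (5 + 0)² = 5² = 25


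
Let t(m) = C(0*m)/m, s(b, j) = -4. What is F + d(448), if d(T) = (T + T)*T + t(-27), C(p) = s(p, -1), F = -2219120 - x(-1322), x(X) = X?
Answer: -49042526/27 ≈ -1.8164e+6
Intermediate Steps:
F = -2217798 (F = -2219120 - 1*(-1322) = -2219120 + 1322 = -2217798)
C(p) = -4
t(m) = -4/m
d(T) = 4/27 + 2*T² (d(T) = (T + T)*T - 4/(-27) = (2*T)*T - 4*(-1/27) = 2*T² + 4/27 = 4/27 + 2*T²)
F + d(448) = -2217798 + (4/27 + 2*448²) = -2217798 + (4/27 + 2*200704) = -2217798 + (4/27 + 401408) = -2217798 + 10838020/27 = -49042526/27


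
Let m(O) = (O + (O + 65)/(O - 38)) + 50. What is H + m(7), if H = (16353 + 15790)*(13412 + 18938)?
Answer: 32234609245/31 ≈ 1.0398e+9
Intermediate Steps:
H = 1039826050 (H = 32143*32350 = 1039826050)
m(O) = 50 + O + (65 + O)/(-38 + O) (m(O) = (O + (65 + O)/(-38 + O)) + 50 = 50 + O + (65 + O)/(-38 + O))
H + m(7) = 1039826050 + (-1835 + 7² + 13*7)/(-38 + 7) = 1039826050 + (-1835 + 49 + 91)/(-31) = 1039826050 - 1/31*(-1695) = 1039826050 + 1695/31 = 32234609245/31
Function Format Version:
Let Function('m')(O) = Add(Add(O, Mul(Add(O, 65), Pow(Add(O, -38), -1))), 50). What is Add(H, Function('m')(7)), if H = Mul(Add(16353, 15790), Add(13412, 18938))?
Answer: Rational(32234609245, 31) ≈ 1.0398e+9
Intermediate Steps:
H = 1039826050 (H = Mul(32143, 32350) = 1039826050)
Function('m')(O) = Add(50, O, Mul(Pow(Add(-38, O), -1), Add(65, O))) (Function('m')(O) = Add(Add(O, Mul(Add(65, O), Pow(Add(-38, O), -1))), 50) = Add(Add(O, Mul(Pow(Add(-38, O), -1), Add(65, O))), 50) = Add(50, O, Mul(Pow(Add(-38, O), -1), Add(65, O))))
Add(H, Function('m')(7)) = Add(1039826050, Mul(Pow(Add(-38, 7), -1), Add(-1835, Pow(7, 2), Mul(13, 7)))) = Add(1039826050, Mul(Pow(-31, -1), Add(-1835, 49, 91))) = Add(1039826050, Mul(Rational(-1, 31), -1695)) = Add(1039826050, Rational(1695, 31)) = Rational(32234609245, 31)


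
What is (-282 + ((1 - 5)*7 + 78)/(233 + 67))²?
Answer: 2859481/36 ≈ 79430.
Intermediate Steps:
(-282 + ((1 - 5)*7 + 78)/(233 + 67))² = (-282 + (-4*7 + 78)/300)² = (-282 + (-28 + 78)*(1/300))² = (-282 + 50*(1/300))² = (-282 + ⅙)² = (-1691/6)² = 2859481/36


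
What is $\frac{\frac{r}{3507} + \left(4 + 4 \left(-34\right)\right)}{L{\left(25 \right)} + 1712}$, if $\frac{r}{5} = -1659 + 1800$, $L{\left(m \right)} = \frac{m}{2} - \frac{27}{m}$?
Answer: $- \frac{7703650}{100733899} \approx -0.076475$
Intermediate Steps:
$L{\left(m \right)} = \frac{m}{2} - \frac{27}{m}$ ($L{\left(m \right)} = m \frac{1}{2} - \frac{27}{m} = \frac{m}{2} - \frac{27}{m}$)
$r = 705$ ($r = 5 \left(-1659 + 1800\right) = 5 \cdot 141 = 705$)
$\frac{\frac{r}{3507} + \left(4 + 4 \left(-34\right)\right)}{L{\left(25 \right)} + 1712} = \frac{\frac{705}{3507} + \left(4 + 4 \left(-34\right)\right)}{\left(\frac{1}{2} \cdot 25 - \frac{27}{25}\right) + 1712} = \frac{705 \cdot \frac{1}{3507} + \left(4 - 136\right)}{\left(\frac{25}{2} - \frac{27}{25}\right) + 1712} = \frac{\frac{235}{1169} - 132}{\left(\frac{25}{2} - \frac{27}{25}\right) + 1712} = - \frac{154073}{1169 \left(\frac{571}{50} + 1712\right)} = - \frac{154073}{1169 \cdot \frac{86171}{50}} = \left(- \frac{154073}{1169}\right) \frac{50}{86171} = - \frac{7703650}{100733899}$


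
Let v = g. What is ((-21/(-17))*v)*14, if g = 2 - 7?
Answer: -1470/17 ≈ -86.471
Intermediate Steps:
g = -5
v = -5
((-21/(-17))*v)*14 = (-21/(-17)*(-5))*14 = (-21*(-1/17)*(-5))*14 = ((21/17)*(-5))*14 = -105/17*14 = -1470/17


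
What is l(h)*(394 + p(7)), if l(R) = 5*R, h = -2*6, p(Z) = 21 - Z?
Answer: -24480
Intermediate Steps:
h = -12
l(h)*(394 + p(7)) = (5*(-12))*(394 + (21 - 1*7)) = -60*(394 + (21 - 7)) = -60*(394 + 14) = -60*408 = -24480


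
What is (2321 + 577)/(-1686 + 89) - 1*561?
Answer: -898815/1597 ≈ -562.81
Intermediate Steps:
(2321 + 577)/(-1686 + 89) - 1*561 = 2898/(-1597) - 561 = 2898*(-1/1597) - 561 = -2898/1597 - 561 = -898815/1597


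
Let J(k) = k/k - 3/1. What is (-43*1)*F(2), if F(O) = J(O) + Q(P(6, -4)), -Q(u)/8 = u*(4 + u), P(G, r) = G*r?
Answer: 165206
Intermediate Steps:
J(k) = -2 (J(k) = 1 - 3*1 = 1 - 3 = -2)
Q(u) = -8*u*(4 + u)
F(O) = -3842 (F(O) = -2 - 8*6*(-4)*(4 + 6*(-4)) = -2 - 8*(-24)*(4 - 24) = -2 - 8*(-24)*(-20) = -2 - 3840 = -3842)
(-43*1)*F(2) = -43*1*(-3842) = -43*(-3842) = 165206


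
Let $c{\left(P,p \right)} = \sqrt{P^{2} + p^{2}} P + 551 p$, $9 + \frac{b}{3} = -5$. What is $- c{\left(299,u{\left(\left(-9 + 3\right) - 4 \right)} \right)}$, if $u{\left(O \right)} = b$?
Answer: $23142 - 299 \sqrt{91165} \approx -67137.0$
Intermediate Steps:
$b = -42$ ($b = -27 + 3 \left(-5\right) = -27 - 15 = -42$)
$u{\left(O \right)} = -42$
$c{\left(P,p \right)} = 551 p + P \sqrt{P^{2} + p^{2}}$ ($c{\left(P,p \right)} = P \sqrt{P^{2} + p^{2}} + 551 p = 551 p + P \sqrt{P^{2} + p^{2}}$)
$- c{\left(299,u{\left(\left(-9 + 3\right) - 4 \right)} \right)} = - (551 \left(-42\right) + 299 \sqrt{299^{2} + \left(-42\right)^{2}}) = - (-23142 + 299 \sqrt{89401 + 1764}) = - (-23142 + 299 \sqrt{91165}) = 23142 - 299 \sqrt{91165}$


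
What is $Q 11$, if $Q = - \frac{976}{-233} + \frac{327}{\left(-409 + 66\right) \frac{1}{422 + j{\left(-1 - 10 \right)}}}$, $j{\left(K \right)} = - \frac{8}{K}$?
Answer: $- \frac{350605702}{79919} \approx -4387.0$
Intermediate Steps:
$Q = - \frac{350605702}{879109}$ ($Q = - \frac{976}{-233} + \frac{327}{\left(-409 + 66\right) \frac{1}{422 - \frac{8}{-1 - 10}}} = \left(-976\right) \left(- \frac{1}{233}\right) + \frac{327}{\left(-343\right) \frac{1}{422 - \frac{8}{-11}}} = \frac{976}{233} + \frac{327}{\left(-343\right) \frac{1}{422 - - \frac{8}{11}}} = \frac{976}{233} + \frac{327}{\left(-343\right) \frac{1}{422 + \frac{8}{11}}} = \frac{976}{233} + \frac{327}{\left(-343\right) \frac{1}{\frac{4650}{11}}} = \frac{976}{233} + \frac{327}{\left(-343\right) \frac{11}{4650}} = \frac{976}{233} + \frac{327}{- \frac{3773}{4650}} = \frac{976}{233} + 327 \left(- \frac{4650}{3773}\right) = \frac{976}{233} - \frac{1520550}{3773} = - \frac{350605702}{879109} \approx -398.82$)
$Q 11 = \left(- \frac{350605702}{879109}\right) 11 = - \frac{350605702}{79919}$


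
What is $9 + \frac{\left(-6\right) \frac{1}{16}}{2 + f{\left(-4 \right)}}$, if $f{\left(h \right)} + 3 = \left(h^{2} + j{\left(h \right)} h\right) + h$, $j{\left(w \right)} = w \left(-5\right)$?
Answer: $\frac{1657}{184} \approx 9.0054$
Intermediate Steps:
$j{\left(w \right)} = - 5 w$
$f{\left(h \right)} = -3 + h - 4 h^{2}$ ($f{\left(h \right)} = -3 + \left(\left(h^{2} + - 5 h h\right) + h\right) = -3 + \left(\left(h^{2} - 5 h^{2}\right) + h\right) = -3 - \left(- h + 4 h^{2}\right) = -3 + h - 4 h^{2}$)
$9 + \frac{\left(-6\right) \frac{1}{16}}{2 + f{\left(-4 \right)}} = 9 + \frac{\left(-6\right) \frac{1}{16}}{2 - \left(7 + 64\right)} = 9 + \frac{\left(-6\right) \frac{1}{16}}{2 - 71} = 9 - \frac{3}{8 \left(2 - 71\right)} = 9 - \frac{3}{8 \left(-69\right)} = 9 - - \frac{1}{184} = 9 + \frac{1}{184} = \frac{1657}{184}$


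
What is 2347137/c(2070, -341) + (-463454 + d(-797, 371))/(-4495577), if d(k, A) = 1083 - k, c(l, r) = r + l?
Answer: 811733321115/597911741 ≈ 1357.6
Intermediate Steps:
c(l, r) = l + r
2347137/c(2070, -341) + (-463454 + d(-797, 371))/(-4495577) = 2347137/(2070 - 341) + (-463454 + (1083 - 1*(-797)))/(-4495577) = 2347137/1729 + (-463454 + (1083 + 797))*(-1/4495577) = 2347137*(1/1729) + (-463454 + 1880)*(-1/4495577) = 180549/133 - 461574*(-1/4495577) = 180549/133 + 461574/4495577 = 811733321115/597911741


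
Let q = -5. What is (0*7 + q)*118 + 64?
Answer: -526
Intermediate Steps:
(0*7 + q)*118 + 64 = (0*7 - 5)*118 + 64 = (0 - 5)*118 + 64 = -5*118 + 64 = -590 + 64 = -526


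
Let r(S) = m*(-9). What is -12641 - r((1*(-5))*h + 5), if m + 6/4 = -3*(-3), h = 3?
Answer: -25147/2 ≈ -12574.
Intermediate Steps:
m = 15/2 (m = -3/2 - 3*(-3) = -3/2 + 9 = 15/2 ≈ 7.5000)
r(S) = -135/2 (r(S) = (15/2)*(-9) = -135/2)
-12641 - r((1*(-5))*h + 5) = -12641 - 1*(-135/2) = -12641 + 135/2 = -25147/2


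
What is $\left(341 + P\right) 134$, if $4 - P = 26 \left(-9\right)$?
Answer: $77586$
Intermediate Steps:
$P = 238$ ($P = 4 - 26 \left(-9\right) = 4 - -234 = 4 + 234 = 238$)
$\left(341 + P\right) 134 = \left(341 + 238\right) 134 = 579 \cdot 134 = 77586$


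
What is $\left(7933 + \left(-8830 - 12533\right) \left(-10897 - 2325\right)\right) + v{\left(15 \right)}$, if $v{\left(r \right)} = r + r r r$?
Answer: $282472909$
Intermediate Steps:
$v{\left(r \right)} = r + r^{3}$ ($v{\left(r \right)} = r + r^{2} r = r + r^{3}$)
$\left(7933 + \left(-8830 - 12533\right) \left(-10897 - 2325\right)\right) + v{\left(15 \right)} = \left(7933 + \left(-8830 - 12533\right) \left(-10897 - 2325\right)\right) + \left(15 + 15^{3}\right) = \left(7933 - -282461586\right) + \left(15 + 3375\right) = \left(7933 + 282461586\right) + 3390 = 282469519 + 3390 = 282472909$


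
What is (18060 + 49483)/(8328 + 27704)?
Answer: 67543/36032 ≈ 1.8745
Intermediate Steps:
(18060 + 49483)/(8328 + 27704) = 67543/36032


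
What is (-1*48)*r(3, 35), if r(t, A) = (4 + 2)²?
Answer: -1728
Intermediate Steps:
r(t, A) = 36 (r(t, A) = 6² = 36)
(-1*48)*r(3, 35) = -1*48*36 = -48*36 = -1728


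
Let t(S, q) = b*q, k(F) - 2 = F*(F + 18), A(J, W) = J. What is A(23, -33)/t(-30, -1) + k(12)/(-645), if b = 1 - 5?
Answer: 13387/2580 ≈ 5.1888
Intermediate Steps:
k(F) = 2 + F*(18 + F) (k(F) = 2 + F*(F + 18) = 2 + F*(18 + F))
b = -4
t(S, q) = -4*q
A(23, -33)/t(-30, -1) + k(12)/(-645) = 23/((-4*(-1))) + (2 + 12**2 + 18*12)/(-645) = 23/4 + (2 + 144 + 216)*(-1/645) = 23*(1/4) + 362*(-1/645) = 23/4 - 362/645 = 13387/2580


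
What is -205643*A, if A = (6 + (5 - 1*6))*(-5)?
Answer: 5141075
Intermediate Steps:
A = -25 (A = (6 + (5 - 6))*(-5) = (6 - 1)*(-5) = 5*(-5) = -25)
-205643*A = -205643*(-25) = 5141075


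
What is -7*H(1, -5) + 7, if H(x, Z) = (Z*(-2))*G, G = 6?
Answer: -413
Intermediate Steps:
H(x, Z) = -12*Z (H(x, Z) = (Z*(-2))*6 = -2*Z*6 = -12*Z)
-7*H(1, -5) + 7 = -(-84)*(-5) + 7 = -7*60 + 7 = -420 + 7 = -413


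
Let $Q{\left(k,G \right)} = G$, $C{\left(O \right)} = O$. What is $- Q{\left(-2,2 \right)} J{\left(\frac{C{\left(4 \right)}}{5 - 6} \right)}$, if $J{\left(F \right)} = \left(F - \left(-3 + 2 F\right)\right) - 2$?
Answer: $-10$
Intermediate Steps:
$J{\left(F \right)} = 1 - F$ ($J{\left(F \right)} = \left(F - \left(-3 + 2 F\right)\right) - 2 = \left(3 - F\right) - 2 = 1 - F$)
$- Q{\left(-2,2 \right)} J{\left(\frac{C{\left(4 \right)}}{5 - 6} \right)} = \left(-1\right) 2 \left(1 - \frac{4}{5 - 6}\right) = - 2 \left(1 - \frac{4}{5 - 6}\right) = - 2 \left(1 - \frac{4}{-1}\right) = - 2 \left(1 - 4 \left(-1\right)\right) = - 2 \left(1 - -4\right) = - 2 \left(1 + 4\right) = \left(-2\right) 5 = -10$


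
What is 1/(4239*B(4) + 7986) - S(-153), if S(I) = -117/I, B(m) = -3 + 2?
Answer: -48694/63699 ≈ -0.76444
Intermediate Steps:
B(m) = -1
1/(4239*B(4) + 7986) - S(-153) = 1/(4239*(-1) + 7986) - (-117)/(-153) = 1/(-4239 + 7986) - (-117)*(-1)/153 = 1/3747 - 1*13/17 = 1/3747 - 13/17 = -48694/63699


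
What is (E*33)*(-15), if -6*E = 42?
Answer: 3465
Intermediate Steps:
E = -7 (E = -1/6*42 = -7)
(E*33)*(-15) = -7*33*(-15) = -231*(-15) = 3465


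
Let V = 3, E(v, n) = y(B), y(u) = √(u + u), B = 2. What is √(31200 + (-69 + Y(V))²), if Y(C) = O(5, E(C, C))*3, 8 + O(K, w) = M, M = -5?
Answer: 4*√2679 ≈ 207.04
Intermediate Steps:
y(u) = √2*√u (y(u) = √(2*u) = √2*√u)
E(v, n) = 2 (E(v, n) = √2*√2 = 2)
O(K, w) = -13 (O(K, w) = -8 - 5 = -13)
Y(C) = -39 (Y(C) = -13*3 = -39)
√(31200 + (-69 + Y(V))²) = √(31200 + (-69 - 39)²) = √(31200 + (-108)²) = √(31200 + 11664) = √42864 = 4*√2679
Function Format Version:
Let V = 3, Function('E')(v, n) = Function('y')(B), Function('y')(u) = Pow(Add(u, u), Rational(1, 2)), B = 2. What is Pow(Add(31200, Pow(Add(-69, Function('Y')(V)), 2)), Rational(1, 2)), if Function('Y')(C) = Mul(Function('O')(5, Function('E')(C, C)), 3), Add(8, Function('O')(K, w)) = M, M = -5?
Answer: Mul(4, Pow(2679, Rational(1, 2))) ≈ 207.04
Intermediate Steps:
Function('y')(u) = Mul(Pow(2, Rational(1, 2)), Pow(u, Rational(1, 2))) (Function('y')(u) = Pow(Mul(2, u), Rational(1, 2)) = Mul(Pow(2, Rational(1, 2)), Pow(u, Rational(1, 2))))
Function('E')(v, n) = 2 (Function('E')(v, n) = Mul(Pow(2, Rational(1, 2)), Pow(2, Rational(1, 2))) = 2)
Function('O')(K, w) = -13 (Function('O')(K, w) = Add(-8, -5) = -13)
Function('Y')(C) = -39 (Function('Y')(C) = Mul(-13, 3) = -39)
Pow(Add(31200, Pow(Add(-69, Function('Y')(V)), 2)), Rational(1, 2)) = Pow(Add(31200, Pow(Add(-69, -39), 2)), Rational(1, 2)) = Pow(Add(31200, Pow(-108, 2)), Rational(1, 2)) = Pow(Add(31200, 11664), Rational(1, 2)) = Pow(42864, Rational(1, 2)) = Mul(4, Pow(2679, Rational(1, 2)))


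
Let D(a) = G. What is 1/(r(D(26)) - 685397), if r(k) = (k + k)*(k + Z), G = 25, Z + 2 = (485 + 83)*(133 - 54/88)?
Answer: 11/33830783 ≈ 3.2515e-7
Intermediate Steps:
Z = 827128/11 (Z = -2 + (485 + 83)*(133 - 54/88) = -2 + 568*(133 - 54*1/88) = -2 + 568*(133 - 27/44) = -2 + 568*(5825/44) = -2 + 827150/11 = 827128/11 ≈ 75194.)
D(a) = 25
r(k) = 2*k*(827128/11 + k) (r(k) = (k + k)*(k + 827128/11) = (2*k)*(827128/11 + k) = 2*k*(827128/11 + k))
1/(r(D(26)) - 685397) = 1/((2/11)*25*(827128 + 11*25) - 685397) = 1/((2/11)*25*(827128 + 275) - 685397) = 1/((2/11)*25*827403 - 685397) = 1/(41370150/11 - 685397) = 1/(33830783/11) = 11/33830783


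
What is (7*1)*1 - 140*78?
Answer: -10913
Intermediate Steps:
(7*1)*1 - 140*78 = 7*1 - 10920 = 7 - 10920 = -10913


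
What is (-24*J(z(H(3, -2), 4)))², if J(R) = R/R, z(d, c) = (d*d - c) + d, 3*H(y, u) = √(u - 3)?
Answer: 576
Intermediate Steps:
H(y, u) = √(-3 + u)/3 (H(y, u) = √(u - 3)/3 = √(-3 + u)/3)
z(d, c) = d + d² - c (z(d, c) = (d² - c) + d = d + d² - c)
J(R) = 1
(-24*J(z(H(3, -2), 4)))² = (-24*1)² = (-24)² = 576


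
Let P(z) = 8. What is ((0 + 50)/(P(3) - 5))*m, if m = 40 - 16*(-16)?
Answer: 14800/3 ≈ 4933.3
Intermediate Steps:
m = 296 (m = 40 + 256 = 296)
((0 + 50)/(P(3) - 5))*m = ((0 + 50)/(8 - 5))*296 = (50/3)*296 = 14800/3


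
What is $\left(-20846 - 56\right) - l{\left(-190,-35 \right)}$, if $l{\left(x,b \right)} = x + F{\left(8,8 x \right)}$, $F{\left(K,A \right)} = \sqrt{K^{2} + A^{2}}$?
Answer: $-20712 - 8 \sqrt{36101} \approx -22232.0$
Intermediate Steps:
$F{\left(K,A \right)} = \sqrt{A^{2} + K^{2}}$
$l{\left(x,b \right)} = x + \sqrt{64 + 64 x^{2}}$ ($l{\left(x,b \right)} = x + \sqrt{\left(8 x\right)^{2} + 8^{2}} = x + \sqrt{64 x^{2} + 64} = x + \sqrt{64 + 64 x^{2}}$)
$\left(-20846 - 56\right) - l{\left(-190,-35 \right)} = \left(-20846 - 56\right) - \left(-190 + 8 \sqrt{1 + \left(-190\right)^{2}}\right) = \left(-20846 - 56\right) - \left(-190 + 8 \sqrt{1 + 36100}\right) = -20902 - \left(-190 + 8 \sqrt{36101}\right) = -20902 + \left(190 - 8 \sqrt{36101}\right) = -20712 - 8 \sqrt{36101}$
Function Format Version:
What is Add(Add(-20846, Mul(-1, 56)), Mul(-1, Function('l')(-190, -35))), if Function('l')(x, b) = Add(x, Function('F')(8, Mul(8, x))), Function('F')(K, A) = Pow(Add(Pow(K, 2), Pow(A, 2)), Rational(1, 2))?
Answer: Add(-20712, Mul(-8, Pow(36101, Rational(1, 2)))) ≈ -22232.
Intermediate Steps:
Function('F')(K, A) = Pow(Add(Pow(A, 2), Pow(K, 2)), Rational(1, 2))
Function('l')(x, b) = Add(x, Pow(Add(64, Mul(64, Pow(x, 2))), Rational(1, 2))) (Function('l')(x, b) = Add(x, Pow(Add(Pow(Mul(8, x), 2), Pow(8, 2)), Rational(1, 2))) = Add(x, Pow(Add(Mul(64, Pow(x, 2)), 64), Rational(1, 2))) = Add(x, Pow(Add(64, Mul(64, Pow(x, 2))), Rational(1, 2))))
Add(Add(-20846, Mul(-1, 56)), Mul(-1, Function('l')(-190, -35))) = Add(Add(-20846, Mul(-1, 56)), Mul(-1, Add(-190, Mul(8, Pow(Add(1, Pow(-190, 2)), Rational(1, 2)))))) = Add(Add(-20846, -56), Mul(-1, Add(-190, Mul(8, Pow(Add(1, 36100), Rational(1, 2)))))) = Add(-20902, Mul(-1, Add(-190, Mul(8, Pow(36101, Rational(1, 2)))))) = Add(-20902, Add(190, Mul(-8, Pow(36101, Rational(1, 2))))) = Add(-20712, Mul(-8, Pow(36101, Rational(1, 2))))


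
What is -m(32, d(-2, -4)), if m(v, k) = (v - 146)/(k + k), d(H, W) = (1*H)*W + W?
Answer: 57/4 ≈ 14.250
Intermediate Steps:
d(H, W) = W + H*W (d(H, W) = H*W + W = W + H*W)
m(v, k) = (-146 + v)/(2*k) (m(v, k) = (-146 + v)/((2*k)) = (-146 + v)*(1/(2*k)) = (-146 + v)/(2*k))
-m(32, d(-2, -4)) = -(-146 + 32)/(2*((-4*(1 - 2)))) = -(-114)/(2*((-4*(-1)))) = -(-114)/(2*4) = -1*(-57/4) = 57/4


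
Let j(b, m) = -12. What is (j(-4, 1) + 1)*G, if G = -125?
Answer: 1375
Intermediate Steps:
(j(-4, 1) + 1)*G = (-12 + 1)*(-125) = -11*(-125) = 1375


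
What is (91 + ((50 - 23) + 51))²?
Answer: 28561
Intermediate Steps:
(91 + ((50 - 23) + 51))² = (91 + (27 + 51))² = (91 + 78)² = 169² = 28561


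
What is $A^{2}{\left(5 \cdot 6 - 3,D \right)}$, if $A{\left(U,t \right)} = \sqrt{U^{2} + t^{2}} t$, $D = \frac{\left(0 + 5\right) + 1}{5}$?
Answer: $\frac{657396}{625} \approx 1051.8$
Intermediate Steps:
$D = \frac{6}{5}$ ($D = \left(5 + 1\right) \frac{1}{5} = 6 \cdot \frac{1}{5} = \frac{6}{5} \approx 1.2$)
$A{\left(U,t \right)} = t \sqrt{U^{2} + t^{2}}$
$A^{2}{\left(5 \cdot 6 - 3,D \right)} = \left(\frac{6 \sqrt{\left(5 \cdot 6 - 3\right)^{2} + \left(\frac{6}{5}\right)^{2}}}{5}\right)^{2} = \left(\frac{6 \sqrt{\left(30 - 3\right)^{2} + \frac{36}{25}}}{5}\right)^{2} = \left(\frac{6 \sqrt{27^{2} + \frac{36}{25}}}{5}\right)^{2} = \left(\frac{6 \sqrt{729 + \frac{36}{25}}}{5}\right)^{2} = \left(\frac{6 \sqrt{\frac{18261}{25}}}{5}\right)^{2} = \left(\frac{6 \frac{3 \sqrt{2029}}{5}}{5}\right)^{2} = \left(\frac{18 \sqrt{2029}}{25}\right)^{2} = \frac{657396}{625}$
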